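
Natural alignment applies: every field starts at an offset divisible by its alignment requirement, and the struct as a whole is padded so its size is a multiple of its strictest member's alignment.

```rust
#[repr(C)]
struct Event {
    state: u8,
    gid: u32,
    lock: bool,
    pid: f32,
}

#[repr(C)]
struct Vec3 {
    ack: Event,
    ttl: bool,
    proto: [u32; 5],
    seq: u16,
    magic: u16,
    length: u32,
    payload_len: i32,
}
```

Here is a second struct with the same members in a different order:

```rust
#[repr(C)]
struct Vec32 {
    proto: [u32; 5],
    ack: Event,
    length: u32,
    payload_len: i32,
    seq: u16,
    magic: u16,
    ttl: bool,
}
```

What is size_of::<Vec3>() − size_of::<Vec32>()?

Event: @0: state [1B, align 1] → 1; +3 pad (align 4); @4: gid [4B, align 4] → 8; @8: lock [1B, align 1] → 9; +3 pad (align 4); @12: pid [4B, align 4] → 16; size 16, align 4
@0: ack [16B, align 4] → 16
@16: ttl [1B, align 1] → 17
+3 pad (align 4)
@20: proto [20B, align 4] → 40
@40: seq [2B, align 2] → 42
@42: magic [2B, align 2] → 44
@44: length [4B, align 4] → 48
@48: payload_len [4B, align 4] → 52
size 52, align 4
— Vec32 —
@0: proto [20B, align 4] → 20
@20: ack [16B, align 4] → 36
@36: length [4B, align 4] → 40
@40: payload_len [4B, align 4] → 44
@44: seq [2B, align 2] → 46
@46: magic [2B, align 2] → 48
@48: ttl [1B, align 1] → 49
+3 tail pad (align 4)
size 52, align 4
52 − 52 = 0

0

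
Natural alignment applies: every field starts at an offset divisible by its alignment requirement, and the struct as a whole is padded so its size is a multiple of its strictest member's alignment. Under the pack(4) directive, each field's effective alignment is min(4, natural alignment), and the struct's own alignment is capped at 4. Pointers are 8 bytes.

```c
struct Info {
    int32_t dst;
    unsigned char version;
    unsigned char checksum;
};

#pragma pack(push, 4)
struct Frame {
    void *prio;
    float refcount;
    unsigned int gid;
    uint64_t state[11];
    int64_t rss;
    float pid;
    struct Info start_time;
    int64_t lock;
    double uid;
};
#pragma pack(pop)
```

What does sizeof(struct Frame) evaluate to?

Info: 0..4  dst  (4B, 4-aligned); 4..5  version  (1B, 1-aligned); 5..6  checksum  (1B, 1-aligned); 6..8  -- tail padding (2B); sizeof = 8, alignof = 4
0..8  prio  (8B, 4-aligned)
8..12  refcount  (4B, 4-aligned)
12..16  gid  (4B, 4-aligned)
16..104  state  (88B, 4-aligned)
104..112  rss  (8B, 4-aligned)
112..116  pid  (4B, 4-aligned)
116..124  start_time  (8B, 4-aligned)
124..132  lock  (8B, 4-aligned)
132..140  uid  (8B, 4-aligned)
sizeof = 140, alignof = 4

140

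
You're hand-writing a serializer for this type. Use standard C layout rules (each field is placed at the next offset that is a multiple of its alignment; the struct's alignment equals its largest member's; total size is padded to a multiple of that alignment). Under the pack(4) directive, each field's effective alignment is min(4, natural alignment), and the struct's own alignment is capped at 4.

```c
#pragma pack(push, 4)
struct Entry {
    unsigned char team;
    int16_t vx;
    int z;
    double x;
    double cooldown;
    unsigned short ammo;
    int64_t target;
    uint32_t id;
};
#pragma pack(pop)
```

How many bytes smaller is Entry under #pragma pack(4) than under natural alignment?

8

natural layout:
  @0: team [1B, align 1] → 1
  +1 pad (align 2)
  @2: vx [2B, align 2] → 4
  @4: z [4B, align 4] → 8
  @8: x [8B, align 8] → 16
  @16: cooldown [8B, align 8] → 24
  @24: ammo [2B, align 2] → 26
  +6 pad (align 8)
  @32: target [8B, align 8] → 40
  @40: id [4B, align 4] → 44
  +4 tail pad (align 8)
  size 48, align 8
packed(4) layout:
  @0: team [1B, align 1] → 1
  +1 pad (align 2)
  @2: vx [2B, align 2] → 4
  @4: z [4B, align 4] → 8
  @8: x [8B, align 4] → 16
  @16: cooldown [8B, align 4] → 24
  @24: ammo [2B, align 2] → 26
  +2 pad (align 4)
  @28: target [8B, align 4] → 36
  @36: id [4B, align 4] → 40
  size 40, align 4
48 − 40 = 8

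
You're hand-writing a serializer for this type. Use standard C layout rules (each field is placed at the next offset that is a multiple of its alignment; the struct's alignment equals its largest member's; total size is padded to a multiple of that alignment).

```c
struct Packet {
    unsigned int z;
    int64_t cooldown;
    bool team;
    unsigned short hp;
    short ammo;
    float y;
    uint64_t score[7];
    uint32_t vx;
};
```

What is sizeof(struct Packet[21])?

z at 0 (size 4, align 4) → ends 4
pad 4 to align 8 for cooldown
cooldown at 8 (size 8, align 8) → ends 16
team at 16 (size 1, align 1) → ends 17
pad 1 to align 2 for hp
hp at 18 (size 2, align 2) → ends 20
ammo at 20 (size 2, align 2) → ends 22
pad 2 to align 4 for y
y at 24 (size 4, align 4) → ends 28
pad 4 to align 8 for score
score at 32 (size 56, align 8) → ends 88
vx at 88 (size 4, align 4) → ends 92
tail pad 4 to reach multiple of 8
total 96 bytes, alignment 8
array of 21: 21 × 96 = 2016

2016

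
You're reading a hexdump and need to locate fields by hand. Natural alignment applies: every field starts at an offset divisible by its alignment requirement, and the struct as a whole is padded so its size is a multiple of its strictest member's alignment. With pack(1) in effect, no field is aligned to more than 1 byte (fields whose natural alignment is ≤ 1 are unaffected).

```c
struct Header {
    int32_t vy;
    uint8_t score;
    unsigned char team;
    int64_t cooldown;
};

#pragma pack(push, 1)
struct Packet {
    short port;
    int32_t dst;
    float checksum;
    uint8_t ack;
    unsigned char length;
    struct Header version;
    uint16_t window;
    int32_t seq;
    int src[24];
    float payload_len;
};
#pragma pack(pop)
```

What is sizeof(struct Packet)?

134 bytes

Header: 0..4  vy  (4B, 4-aligned); 4..5  score  (1B, 1-aligned); 5..6  team  (1B, 1-aligned); 6..8  -- padding (2B); 8..16  cooldown  (8B, 8-aligned); sizeof = 16, alignof = 8
0..2  port  (2B, 1-aligned)
2..6  dst  (4B, 1-aligned)
6..10  checksum  (4B, 1-aligned)
10..11  ack  (1B, 1-aligned)
11..12  length  (1B, 1-aligned)
12..28  version  (16B, 1-aligned)
28..30  window  (2B, 1-aligned)
30..34  seq  (4B, 1-aligned)
34..130  src  (96B, 1-aligned)
130..134  payload_len  (4B, 1-aligned)
sizeof = 134, alignof = 1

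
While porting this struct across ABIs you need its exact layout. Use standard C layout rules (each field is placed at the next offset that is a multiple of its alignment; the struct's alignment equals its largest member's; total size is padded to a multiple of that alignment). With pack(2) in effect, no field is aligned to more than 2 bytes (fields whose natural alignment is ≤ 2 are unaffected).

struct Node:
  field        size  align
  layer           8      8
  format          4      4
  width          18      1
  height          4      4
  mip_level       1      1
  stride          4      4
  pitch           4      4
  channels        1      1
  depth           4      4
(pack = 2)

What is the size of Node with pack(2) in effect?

@0: layer [8B, align 2] → 8
@8: format [4B, align 2] → 12
@12: width [18B, align 1] → 30
@30: height [4B, align 2] → 34
@34: mip_level [1B, align 1] → 35
+1 pad (align 2)
@36: stride [4B, align 2] → 40
@40: pitch [4B, align 2] → 44
@44: channels [1B, align 1] → 45
+1 pad (align 2)
@46: depth [4B, align 2] → 50
size 50, align 2

50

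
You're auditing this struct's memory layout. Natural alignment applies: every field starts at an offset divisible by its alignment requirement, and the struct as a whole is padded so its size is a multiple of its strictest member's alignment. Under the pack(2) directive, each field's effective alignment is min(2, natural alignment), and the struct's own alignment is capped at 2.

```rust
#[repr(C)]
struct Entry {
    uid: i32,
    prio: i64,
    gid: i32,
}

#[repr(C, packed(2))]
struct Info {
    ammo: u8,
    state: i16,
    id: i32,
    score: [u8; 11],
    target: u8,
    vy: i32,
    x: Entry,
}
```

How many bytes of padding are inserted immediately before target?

Entry: uid at 0 (size 4, align 4) → ends 4; pad 4 to align 8 for prio; prio at 8 (size 8, align 8) → ends 16; gid at 16 (size 4, align 4) → ends 20; tail pad 4 to reach multiple of 8; total 24 bytes, alignment 8
ammo at 0 (size 1, align 1) → ends 1
pad 1 to align 2 for state
state at 2 (size 2, align 2) → ends 4
id at 4 (size 4, align 2) → ends 8
score at 8 (size 11, align 1) → ends 19
target at 19 (size 1, align 1) → ends 20

0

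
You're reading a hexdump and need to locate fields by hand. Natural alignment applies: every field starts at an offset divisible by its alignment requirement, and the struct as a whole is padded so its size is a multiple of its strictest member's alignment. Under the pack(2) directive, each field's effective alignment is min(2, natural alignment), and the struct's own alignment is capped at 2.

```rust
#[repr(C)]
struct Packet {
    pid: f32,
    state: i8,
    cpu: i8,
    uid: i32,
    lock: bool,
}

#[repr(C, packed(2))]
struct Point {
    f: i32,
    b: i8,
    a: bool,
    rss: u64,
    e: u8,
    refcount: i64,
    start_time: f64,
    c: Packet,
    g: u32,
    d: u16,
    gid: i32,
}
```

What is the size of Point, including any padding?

58 bytes

Packet: @0: pid [4B, align 4] → 4; @4: state [1B, align 1] → 5; @5: cpu [1B, align 1] → 6; +2 pad (align 4); @8: uid [4B, align 4] → 12; @12: lock [1B, align 1] → 13; +3 tail pad (align 4); size 16, align 4
@0: f [4B, align 2] → 4
@4: b [1B, align 1] → 5
@5: a [1B, align 1] → 6
@6: rss [8B, align 2] → 14
@14: e [1B, align 1] → 15
+1 pad (align 2)
@16: refcount [8B, align 2] → 24
@24: start_time [8B, align 2] → 32
@32: c [16B, align 2] → 48
@48: g [4B, align 2] → 52
@52: d [2B, align 2] → 54
@54: gid [4B, align 2] → 58
size 58, align 2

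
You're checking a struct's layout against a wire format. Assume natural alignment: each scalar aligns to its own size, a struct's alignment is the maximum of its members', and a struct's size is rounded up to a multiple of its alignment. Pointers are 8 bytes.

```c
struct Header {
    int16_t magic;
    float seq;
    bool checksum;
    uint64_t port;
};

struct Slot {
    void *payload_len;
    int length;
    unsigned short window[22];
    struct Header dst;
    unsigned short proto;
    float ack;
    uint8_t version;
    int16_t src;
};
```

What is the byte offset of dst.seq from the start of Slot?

Header: 0..2  magic  (2B, 2-aligned); 2..4  -- padding (2B); 4..8  seq  (4B, 4-aligned); 8..9  checksum  (1B, 1-aligned); 9..16  -- padding (7B); 16..24  port  (8B, 8-aligned); sizeof = 24, alignof = 8
0..8  payload_len  (8B, 8-aligned)
8..12  length  (4B, 4-aligned)
12..56  window  (44B, 2-aligned)
56..80  dst  (24B, 8-aligned)
within Header: seq at 4
56 + 4 = 60

60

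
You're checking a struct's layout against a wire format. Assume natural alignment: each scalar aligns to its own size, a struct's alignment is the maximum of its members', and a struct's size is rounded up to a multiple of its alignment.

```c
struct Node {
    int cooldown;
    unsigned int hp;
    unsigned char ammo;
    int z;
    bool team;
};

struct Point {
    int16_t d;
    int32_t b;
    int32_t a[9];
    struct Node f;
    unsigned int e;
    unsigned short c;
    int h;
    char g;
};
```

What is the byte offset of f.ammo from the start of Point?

Node: 0..4  cooldown  (4B, 4-aligned); 4..8  hp  (4B, 4-aligned); 8..9  ammo  (1B, 1-aligned); 9..12  -- padding (3B); 12..16  z  (4B, 4-aligned); 16..17  team  (1B, 1-aligned); 17..20  -- tail padding (3B); sizeof = 20, alignof = 4
0..2  d  (2B, 2-aligned)
2..4  -- padding (2B)
4..8  b  (4B, 4-aligned)
8..44  a  (36B, 4-aligned)
44..64  f  (20B, 4-aligned)
within Node: ammo at 8
44 + 8 = 52

52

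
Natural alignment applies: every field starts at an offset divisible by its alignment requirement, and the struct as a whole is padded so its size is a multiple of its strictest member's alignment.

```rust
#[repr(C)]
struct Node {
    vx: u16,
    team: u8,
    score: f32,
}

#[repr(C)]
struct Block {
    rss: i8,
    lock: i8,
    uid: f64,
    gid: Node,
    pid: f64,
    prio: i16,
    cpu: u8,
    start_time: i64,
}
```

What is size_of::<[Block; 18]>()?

Node: @0: vx [2B, align 2] → 2; @2: team [1B, align 1] → 3; +1 pad (align 4); @4: score [4B, align 4] → 8; size 8, align 4
@0: rss [1B, align 1] → 1
@1: lock [1B, align 1] → 2
+6 pad (align 8)
@8: uid [8B, align 8] → 16
@16: gid [8B, align 4] → 24
@24: pid [8B, align 8] → 32
@32: prio [2B, align 2] → 34
@34: cpu [1B, align 1] → 35
+5 pad (align 8)
@40: start_time [8B, align 8] → 48
size 48, align 8
array of 18: 18 × 48 = 864

864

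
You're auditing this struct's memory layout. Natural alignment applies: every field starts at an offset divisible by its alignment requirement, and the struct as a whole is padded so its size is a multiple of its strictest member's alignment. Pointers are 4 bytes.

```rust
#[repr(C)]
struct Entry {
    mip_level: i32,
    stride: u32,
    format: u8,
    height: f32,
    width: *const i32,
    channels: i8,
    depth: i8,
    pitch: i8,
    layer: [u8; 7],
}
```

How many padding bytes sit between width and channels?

0

0..4  mip_level  (4B, 4-aligned)
4..8  stride  (4B, 4-aligned)
8..9  format  (1B, 1-aligned)
9..12  -- padding (3B)
12..16  height  (4B, 4-aligned)
16..20  width  (4B, 4-aligned)
20..21  channels  (1B, 1-aligned)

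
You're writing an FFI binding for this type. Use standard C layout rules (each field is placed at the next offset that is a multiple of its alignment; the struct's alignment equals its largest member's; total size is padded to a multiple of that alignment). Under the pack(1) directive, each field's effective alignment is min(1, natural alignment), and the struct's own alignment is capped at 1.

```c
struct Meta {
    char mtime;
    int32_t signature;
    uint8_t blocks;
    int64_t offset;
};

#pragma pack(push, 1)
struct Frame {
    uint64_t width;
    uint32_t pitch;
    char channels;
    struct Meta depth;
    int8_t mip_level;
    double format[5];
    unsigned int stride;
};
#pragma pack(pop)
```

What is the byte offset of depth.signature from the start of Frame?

17

Meta: mtime at 0 (size 1, align 1) → ends 1; pad 3 to align 4 for signature; signature at 4 (size 4, align 4) → ends 8; blocks at 8 (size 1, align 1) → ends 9; pad 7 to align 8 for offset; offset at 16 (size 8, align 8) → ends 24; total 24 bytes, alignment 8
width at 0 (size 8, align 1) → ends 8
pitch at 8 (size 4, align 1) → ends 12
channels at 12 (size 1, align 1) → ends 13
depth at 13 (size 24, align 1) → ends 37
within Meta: signature at 4
13 + 4 = 17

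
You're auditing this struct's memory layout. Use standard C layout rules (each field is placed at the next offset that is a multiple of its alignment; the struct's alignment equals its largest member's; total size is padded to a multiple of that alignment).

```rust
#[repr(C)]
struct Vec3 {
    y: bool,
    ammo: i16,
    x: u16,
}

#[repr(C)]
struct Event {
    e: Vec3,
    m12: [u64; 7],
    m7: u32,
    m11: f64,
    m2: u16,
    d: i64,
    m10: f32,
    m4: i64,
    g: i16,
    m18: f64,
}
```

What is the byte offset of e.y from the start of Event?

Vec3: 0..1  y  (1B, 1-aligned); 1..2  -- padding (1B); 2..4  ammo  (2B, 2-aligned); 4..6  x  (2B, 2-aligned); sizeof = 6, alignof = 2
0..6  e  (6B, 2-aligned)
within Vec3: y at 0
0 + 0 = 0

0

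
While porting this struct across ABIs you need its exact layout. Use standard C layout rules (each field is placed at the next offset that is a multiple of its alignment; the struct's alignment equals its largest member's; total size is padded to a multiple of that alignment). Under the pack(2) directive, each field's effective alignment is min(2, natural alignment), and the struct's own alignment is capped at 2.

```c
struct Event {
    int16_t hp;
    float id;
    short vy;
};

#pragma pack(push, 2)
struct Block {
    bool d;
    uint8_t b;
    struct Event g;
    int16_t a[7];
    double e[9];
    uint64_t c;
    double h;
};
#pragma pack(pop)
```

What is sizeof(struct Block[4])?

Event: hp at 0 (size 2, align 2) → ends 2; pad 2 to align 4 for id; id at 4 (size 4, align 4) → ends 8; vy at 8 (size 2, align 2) → ends 10; tail pad 2 to reach multiple of 4; total 12 bytes, alignment 4
d at 0 (size 1, align 1) → ends 1
b at 1 (size 1, align 1) → ends 2
g at 2 (size 12, align 2) → ends 14
a at 14 (size 14, align 2) → ends 28
e at 28 (size 72, align 2) → ends 100
c at 100 (size 8, align 2) → ends 108
h at 108 (size 8, align 2) → ends 116
total 116 bytes, alignment 2
array of 4: 4 × 116 = 464

464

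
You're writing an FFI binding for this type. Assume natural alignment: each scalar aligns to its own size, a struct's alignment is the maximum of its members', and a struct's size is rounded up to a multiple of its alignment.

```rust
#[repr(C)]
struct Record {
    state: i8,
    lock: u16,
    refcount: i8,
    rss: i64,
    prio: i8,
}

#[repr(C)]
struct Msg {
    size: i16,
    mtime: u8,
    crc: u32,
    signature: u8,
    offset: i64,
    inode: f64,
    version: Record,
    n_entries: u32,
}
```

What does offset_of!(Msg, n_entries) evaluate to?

Record: 0..1  state  (1B, 1-aligned); 1..2  -- padding (1B); 2..4  lock  (2B, 2-aligned); 4..5  refcount  (1B, 1-aligned); 5..8  -- padding (3B); 8..16  rss  (8B, 8-aligned); 16..17  prio  (1B, 1-aligned); 17..24  -- tail padding (7B); sizeof = 24, alignof = 8
0..2  size  (2B, 2-aligned)
2..3  mtime  (1B, 1-aligned)
3..4  -- padding (1B)
4..8  crc  (4B, 4-aligned)
8..9  signature  (1B, 1-aligned)
9..16  -- padding (7B)
16..24  offset  (8B, 8-aligned)
24..32  inode  (8B, 8-aligned)
32..56  version  (24B, 8-aligned)
56..60  n_entries  (4B, 4-aligned)

56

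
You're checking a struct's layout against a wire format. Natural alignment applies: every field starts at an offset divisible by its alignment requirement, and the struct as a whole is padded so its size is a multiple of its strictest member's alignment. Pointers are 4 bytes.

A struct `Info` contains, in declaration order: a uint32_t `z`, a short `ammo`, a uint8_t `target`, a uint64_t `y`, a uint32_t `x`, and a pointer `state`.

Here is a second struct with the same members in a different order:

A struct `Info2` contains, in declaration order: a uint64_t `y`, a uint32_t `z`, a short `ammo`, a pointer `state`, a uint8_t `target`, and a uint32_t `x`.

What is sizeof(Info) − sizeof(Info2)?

z at 0 (size 4, align 4) → ends 4
ammo at 4 (size 2, align 2) → ends 6
target at 6 (size 1, align 1) → ends 7
pad 1 to align 8 for y
y at 8 (size 8, align 8) → ends 16
x at 16 (size 4, align 4) → ends 20
state at 20 (size 4, align 4) → ends 24
total 24 bytes, alignment 8
— Info2 —
y at 0 (size 8, align 8) → ends 8
z at 8 (size 4, align 4) → ends 12
ammo at 12 (size 2, align 2) → ends 14
pad 2 to align 4 for state
state at 16 (size 4, align 4) → ends 20
target at 20 (size 1, align 1) → ends 21
pad 3 to align 4 for x
x at 24 (size 4, align 4) → ends 28
tail pad 4 to reach multiple of 8
total 32 bytes, alignment 8
24 − 32 = -8

-8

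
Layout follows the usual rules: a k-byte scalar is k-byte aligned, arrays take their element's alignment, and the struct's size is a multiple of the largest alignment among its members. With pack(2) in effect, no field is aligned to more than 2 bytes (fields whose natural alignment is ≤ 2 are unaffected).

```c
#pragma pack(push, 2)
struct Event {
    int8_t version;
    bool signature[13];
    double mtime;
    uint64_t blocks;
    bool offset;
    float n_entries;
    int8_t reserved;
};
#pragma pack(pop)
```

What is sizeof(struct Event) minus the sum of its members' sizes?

2

version at 0 (size 1, align 1) → ends 1
signature at 1 (size 13, align 1) → ends 14
mtime at 14 (size 8, align 2) → ends 22
blocks at 22 (size 8, align 2) → ends 30
offset at 30 (size 1, align 1) → ends 31
pad 1 to align 2 for n_entries
n_entries at 32 (size 4, align 2) → ends 36
reserved at 36 (size 1, align 1) → ends 37
tail pad 1 to reach multiple of 2
total 38 bytes, alignment 2
data bytes 36, size 38 → padding 2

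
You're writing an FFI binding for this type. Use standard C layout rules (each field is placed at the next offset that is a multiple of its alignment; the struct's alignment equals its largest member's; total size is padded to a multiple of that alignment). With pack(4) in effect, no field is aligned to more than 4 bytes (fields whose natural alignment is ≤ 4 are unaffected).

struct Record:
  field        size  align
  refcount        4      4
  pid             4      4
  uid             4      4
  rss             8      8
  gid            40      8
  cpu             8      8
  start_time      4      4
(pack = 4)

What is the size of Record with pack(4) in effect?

refcount at 0 (size 4, align 4) → ends 4
pid at 4 (size 4, align 4) → ends 8
uid at 8 (size 4, align 4) → ends 12
rss at 12 (size 8, align 4) → ends 20
gid at 20 (size 40, align 4) → ends 60
cpu at 60 (size 8, align 4) → ends 68
start_time at 68 (size 4, align 4) → ends 72
total 72 bytes, alignment 4

72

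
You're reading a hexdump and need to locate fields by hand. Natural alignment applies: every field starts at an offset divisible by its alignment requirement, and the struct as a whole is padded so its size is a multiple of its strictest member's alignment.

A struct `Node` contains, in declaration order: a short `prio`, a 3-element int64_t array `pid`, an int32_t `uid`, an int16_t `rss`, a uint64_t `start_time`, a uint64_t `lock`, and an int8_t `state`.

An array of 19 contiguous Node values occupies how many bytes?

prio at 0 (size 2, align 2) → ends 2
pad 6 to align 8 for pid
pid at 8 (size 24, align 8) → ends 32
uid at 32 (size 4, align 4) → ends 36
rss at 36 (size 2, align 2) → ends 38
pad 2 to align 8 for start_time
start_time at 40 (size 8, align 8) → ends 48
lock at 48 (size 8, align 8) → ends 56
state at 56 (size 1, align 1) → ends 57
tail pad 7 to reach multiple of 8
total 64 bytes, alignment 8
array of 19: 19 × 64 = 1216

1216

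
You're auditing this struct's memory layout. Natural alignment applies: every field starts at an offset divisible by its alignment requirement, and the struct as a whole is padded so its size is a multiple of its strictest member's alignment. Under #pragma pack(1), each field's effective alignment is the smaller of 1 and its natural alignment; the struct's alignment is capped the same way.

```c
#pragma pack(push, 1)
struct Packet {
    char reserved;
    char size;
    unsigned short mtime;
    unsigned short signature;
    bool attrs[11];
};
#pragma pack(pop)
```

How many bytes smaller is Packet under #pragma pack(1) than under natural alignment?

1

natural layout:
  @0: reserved [1B, align 1] → 1
  @1: size [1B, align 1] → 2
  @2: mtime [2B, align 2] → 4
  @4: signature [2B, align 2] → 6
  @6: attrs [11B, align 1] → 17
  +1 tail pad (align 2)
  size 18, align 2
packed(1) layout:
  @0: reserved [1B, align 1] → 1
  @1: size [1B, align 1] → 2
  @2: mtime [2B, align 1] → 4
  @4: signature [2B, align 1] → 6
  @6: attrs [11B, align 1] → 17
  size 17, align 1
18 − 17 = 1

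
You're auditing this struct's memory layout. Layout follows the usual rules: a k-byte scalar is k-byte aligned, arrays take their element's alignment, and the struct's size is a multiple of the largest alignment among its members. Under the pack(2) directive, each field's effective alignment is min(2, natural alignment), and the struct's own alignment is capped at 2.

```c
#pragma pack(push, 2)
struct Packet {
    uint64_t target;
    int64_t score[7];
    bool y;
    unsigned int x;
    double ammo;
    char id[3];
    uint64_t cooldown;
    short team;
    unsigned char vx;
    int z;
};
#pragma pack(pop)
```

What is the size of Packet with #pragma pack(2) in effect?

98

0..8  target  (8B, 2-aligned)
8..64  score  (56B, 2-aligned)
64..65  y  (1B, 1-aligned)
65..66  -- padding (1B)
66..70  x  (4B, 2-aligned)
70..78  ammo  (8B, 2-aligned)
78..81  id  (3B, 1-aligned)
81..82  -- padding (1B)
82..90  cooldown  (8B, 2-aligned)
90..92  team  (2B, 2-aligned)
92..93  vx  (1B, 1-aligned)
93..94  -- padding (1B)
94..98  z  (4B, 2-aligned)
sizeof = 98, alignof = 2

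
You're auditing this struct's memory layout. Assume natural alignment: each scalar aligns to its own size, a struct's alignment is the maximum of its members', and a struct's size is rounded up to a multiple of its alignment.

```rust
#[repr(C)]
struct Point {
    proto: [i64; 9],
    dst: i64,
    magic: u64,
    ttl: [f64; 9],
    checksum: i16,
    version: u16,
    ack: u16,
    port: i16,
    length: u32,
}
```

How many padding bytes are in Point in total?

4

0..72  proto  (72B, 8-aligned)
72..80  dst  (8B, 8-aligned)
80..88  magic  (8B, 8-aligned)
88..160  ttl  (72B, 8-aligned)
160..162  checksum  (2B, 2-aligned)
162..164  version  (2B, 2-aligned)
164..166  ack  (2B, 2-aligned)
166..168  port  (2B, 2-aligned)
168..172  length  (4B, 4-aligned)
172..176  -- tail padding (4B)
sizeof = 176, alignof = 8
data bytes 172, size 176 → padding 4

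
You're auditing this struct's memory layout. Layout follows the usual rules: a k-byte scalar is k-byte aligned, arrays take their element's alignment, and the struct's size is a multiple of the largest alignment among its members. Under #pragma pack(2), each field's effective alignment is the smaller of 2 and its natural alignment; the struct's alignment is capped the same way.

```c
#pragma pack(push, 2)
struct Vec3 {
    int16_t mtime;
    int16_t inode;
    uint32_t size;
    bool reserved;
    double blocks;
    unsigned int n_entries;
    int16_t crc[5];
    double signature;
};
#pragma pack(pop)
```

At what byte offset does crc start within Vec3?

22

0..2  mtime  (2B, 2-aligned)
2..4  inode  (2B, 2-aligned)
4..8  size  (4B, 2-aligned)
8..9  reserved  (1B, 1-aligned)
9..10  -- padding (1B)
10..18  blocks  (8B, 2-aligned)
18..22  n_entries  (4B, 2-aligned)
22..32  crc  (10B, 2-aligned)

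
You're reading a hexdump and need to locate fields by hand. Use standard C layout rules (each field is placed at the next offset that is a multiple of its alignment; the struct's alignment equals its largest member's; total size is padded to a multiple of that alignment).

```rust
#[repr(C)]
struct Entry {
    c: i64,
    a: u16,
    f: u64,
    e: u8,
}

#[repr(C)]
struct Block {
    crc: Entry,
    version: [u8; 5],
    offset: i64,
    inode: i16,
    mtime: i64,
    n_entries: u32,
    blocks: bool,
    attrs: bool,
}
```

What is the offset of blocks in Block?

68

Entry: 0..8  c  (8B, 8-aligned); 8..10  a  (2B, 2-aligned); 10..16  -- padding (6B); 16..24  f  (8B, 8-aligned); 24..25  e  (1B, 1-aligned); 25..32  -- tail padding (7B); sizeof = 32, alignof = 8
0..32  crc  (32B, 8-aligned)
32..37  version  (5B, 1-aligned)
37..40  -- padding (3B)
40..48  offset  (8B, 8-aligned)
48..50  inode  (2B, 2-aligned)
50..56  -- padding (6B)
56..64  mtime  (8B, 8-aligned)
64..68  n_entries  (4B, 4-aligned)
68..69  blocks  (1B, 1-aligned)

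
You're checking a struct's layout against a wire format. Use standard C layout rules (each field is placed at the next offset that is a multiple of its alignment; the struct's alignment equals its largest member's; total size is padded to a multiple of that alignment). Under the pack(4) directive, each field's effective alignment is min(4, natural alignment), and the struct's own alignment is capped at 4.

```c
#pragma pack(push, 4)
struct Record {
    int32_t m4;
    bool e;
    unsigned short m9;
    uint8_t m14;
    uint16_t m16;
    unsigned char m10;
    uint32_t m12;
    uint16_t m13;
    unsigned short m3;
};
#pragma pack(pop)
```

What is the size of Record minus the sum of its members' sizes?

0..4  m4  (4B, 4-aligned)
4..5  e  (1B, 1-aligned)
5..6  -- padding (1B)
6..8  m9  (2B, 2-aligned)
8..9  m14  (1B, 1-aligned)
9..10  -- padding (1B)
10..12  m16  (2B, 2-aligned)
12..13  m10  (1B, 1-aligned)
13..16  -- padding (3B)
16..20  m12  (4B, 4-aligned)
20..22  m13  (2B, 2-aligned)
22..24  m3  (2B, 2-aligned)
sizeof = 24, alignof = 4
data bytes 19, size 24 → padding 5

5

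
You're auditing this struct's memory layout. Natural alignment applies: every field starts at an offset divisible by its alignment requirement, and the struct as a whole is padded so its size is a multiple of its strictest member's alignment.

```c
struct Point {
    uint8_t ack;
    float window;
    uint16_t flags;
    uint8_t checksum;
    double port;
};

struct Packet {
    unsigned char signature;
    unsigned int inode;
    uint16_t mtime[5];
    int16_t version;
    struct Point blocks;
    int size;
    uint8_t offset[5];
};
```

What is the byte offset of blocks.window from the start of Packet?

28

Point: @0: ack [1B, align 1] → 1; +3 pad (align 4); @4: window [4B, align 4] → 8; @8: flags [2B, align 2] → 10; @10: checksum [1B, align 1] → 11; +5 pad (align 8); @16: port [8B, align 8] → 24; size 24, align 8
@0: signature [1B, align 1] → 1
+3 pad (align 4)
@4: inode [4B, align 4] → 8
@8: mtime [10B, align 2] → 18
@18: version [2B, align 2] → 20
+4 pad (align 8)
@24: blocks [24B, align 8] → 48
within Point: window at 4
24 + 4 = 28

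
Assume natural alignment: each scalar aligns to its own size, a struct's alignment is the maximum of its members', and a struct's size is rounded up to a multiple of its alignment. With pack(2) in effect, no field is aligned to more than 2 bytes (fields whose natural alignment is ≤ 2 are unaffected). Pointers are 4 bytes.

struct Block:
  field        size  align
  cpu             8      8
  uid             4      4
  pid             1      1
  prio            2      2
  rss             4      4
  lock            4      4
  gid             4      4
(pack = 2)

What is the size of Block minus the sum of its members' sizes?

0..8  cpu  (8B, 2-aligned)
8..12  uid  (4B, 2-aligned)
12..13  pid  (1B, 1-aligned)
13..14  -- padding (1B)
14..16  prio  (2B, 2-aligned)
16..20  rss  (4B, 2-aligned)
20..24  lock  (4B, 2-aligned)
24..28  gid  (4B, 2-aligned)
sizeof = 28, alignof = 2
data bytes 27, size 28 → padding 1

1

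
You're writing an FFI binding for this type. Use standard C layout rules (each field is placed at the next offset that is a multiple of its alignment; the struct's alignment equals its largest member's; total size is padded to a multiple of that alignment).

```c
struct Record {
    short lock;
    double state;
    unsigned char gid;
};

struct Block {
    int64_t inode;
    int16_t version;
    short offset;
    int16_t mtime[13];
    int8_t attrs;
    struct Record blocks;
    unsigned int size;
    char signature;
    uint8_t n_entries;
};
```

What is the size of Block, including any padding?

Record: lock at 0 (size 2, align 2) → ends 2; pad 6 to align 8 for state; state at 8 (size 8, align 8) → ends 16; gid at 16 (size 1, align 1) → ends 17; tail pad 7 to reach multiple of 8; total 24 bytes, alignment 8
inode at 0 (size 8, align 8) → ends 8
version at 8 (size 2, align 2) → ends 10
offset at 10 (size 2, align 2) → ends 12
mtime at 12 (size 26, align 2) → ends 38
attrs at 38 (size 1, align 1) → ends 39
pad 1 to align 8 for blocks
blocks at 40 (size 24, align 8) → ends 64
size at 64 (size 4, align 4) → ends 68
signature at 68 (size 1, align 1) → ends 69
n_entries at 69 (size 1, align 1) → ends 70
tail pad 2 to reach multiple of 8
total 72 bytes, alignment 8

72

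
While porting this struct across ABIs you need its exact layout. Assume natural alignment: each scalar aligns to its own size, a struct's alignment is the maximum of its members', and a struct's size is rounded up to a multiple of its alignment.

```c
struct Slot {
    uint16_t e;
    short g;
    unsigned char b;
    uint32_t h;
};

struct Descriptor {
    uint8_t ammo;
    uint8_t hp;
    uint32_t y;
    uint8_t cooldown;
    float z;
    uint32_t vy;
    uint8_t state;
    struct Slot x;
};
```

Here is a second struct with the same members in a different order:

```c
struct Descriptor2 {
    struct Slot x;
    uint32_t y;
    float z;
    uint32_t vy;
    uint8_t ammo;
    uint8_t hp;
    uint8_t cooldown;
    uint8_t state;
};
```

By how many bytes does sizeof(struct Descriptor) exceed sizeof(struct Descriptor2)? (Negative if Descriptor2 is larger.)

8

Slot: @0: e [2B, align 2] → 2; @2: g [2B, align 2] → 4; @4: b [1B, align 1] → 5; +3 pad (align 4); @8: h [4B, align 4] → 12; size 12, align 4
@0: ammo [1B, align 1] → 1
@1: hp [1B, align 1] → 2
+2 pad (align 4)
@4: y [4B, align 4] → 8
@8: cooldown [1B, align 1] → 9
+3 pad (align 4)
@12: z [4B, align 4] → 16
@16: vy [4B, align 4] → 20
@20: state [1B, align 1] → 21
+3 pad (align 4)
@24: x [12B, align 4] → 36
size 36, align 4
— Descriptor2 —
@0: x [12B, align 4] → 12
@12: y [4B, align 4] → 16
@16: z [4B, align 4] → 20
@20: vy [4B, align 4] → 24
@24: ammo [1B, align 1] → 25
@25: hp [1B, align 1] → 26
@26: cooldown [1B, align 1] → 27
@27: state [1B, align 1] → 28
size 28, align 4
36 − 28 = 8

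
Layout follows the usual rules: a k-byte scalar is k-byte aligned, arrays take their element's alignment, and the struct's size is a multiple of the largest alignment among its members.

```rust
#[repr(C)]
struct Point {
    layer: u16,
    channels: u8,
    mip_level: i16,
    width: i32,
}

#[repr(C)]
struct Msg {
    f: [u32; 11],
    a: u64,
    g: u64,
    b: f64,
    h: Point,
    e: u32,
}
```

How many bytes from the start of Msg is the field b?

64

Point: 0..2  layer  (2B, 2-aligned); 2..3  channels  (1B, 1-aligned); 3..4  -- padding (1B); 4..6  mip_level  (2B, 2-aligned); 6..8  -- padding (2B); 8..12  width  (4B, 4-aligned); sizeof = 12, alignof = 4
0..44  f  (44B, 4-aligned)
44..48  -- padding (4B)
48..56  a  (8B, 8-aligned)
56..64  g  (8B, 8-aligned)
64..72  b  (8B, 8-aligned)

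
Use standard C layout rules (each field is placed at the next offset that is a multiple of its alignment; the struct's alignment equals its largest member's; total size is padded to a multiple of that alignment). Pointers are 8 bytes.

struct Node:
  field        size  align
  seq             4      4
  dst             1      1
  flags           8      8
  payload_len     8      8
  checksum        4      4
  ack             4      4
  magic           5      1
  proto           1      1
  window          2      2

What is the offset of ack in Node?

seq at 0 (size 4, align 4) → ends 4
dst at 4 (size 1, align 1) → ends 5
pad 3 to align 8 for flags
flags at 8 (size 8, align 8) → ends 16
payload_len at 16 (size 8, align 8) → ends 24
checksum at 24 (size 4, align 4) → ends 28
ack at 28 (size 4, align 4) → ends 32

28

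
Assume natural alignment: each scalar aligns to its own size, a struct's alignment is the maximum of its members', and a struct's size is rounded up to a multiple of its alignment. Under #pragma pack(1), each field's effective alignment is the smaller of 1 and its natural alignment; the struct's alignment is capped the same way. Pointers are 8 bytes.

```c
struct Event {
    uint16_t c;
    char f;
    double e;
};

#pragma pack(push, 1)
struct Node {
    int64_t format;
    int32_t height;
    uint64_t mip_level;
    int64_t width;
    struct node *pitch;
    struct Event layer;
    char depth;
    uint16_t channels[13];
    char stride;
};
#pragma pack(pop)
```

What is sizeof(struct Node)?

80

Event: 0..2  c  (2B, 2-aligned); 2..3  f  (1B, 1-aligned); 3..8  -- padding (5B); 8..16  e  (8B, 8-aligned); sizeof = 16, alignof = 8
0..8  format  (8B, 1-aligned)
8..12  height  (4B, 1-aligned)
12..20  mip_level  (8B, 1-aligned)
20..28  width  (8B, 1-aligned)
28..36  pitch  (8B, 1-aligned)
36..52  layer  (16B, 1-aligned)
52..53  depth  (1B, 1-aligned)
53..79  channels  (26B, 1-aligned)
79..80  stride  (1B, 1-aligned)
sizeof = 80, alignof = 1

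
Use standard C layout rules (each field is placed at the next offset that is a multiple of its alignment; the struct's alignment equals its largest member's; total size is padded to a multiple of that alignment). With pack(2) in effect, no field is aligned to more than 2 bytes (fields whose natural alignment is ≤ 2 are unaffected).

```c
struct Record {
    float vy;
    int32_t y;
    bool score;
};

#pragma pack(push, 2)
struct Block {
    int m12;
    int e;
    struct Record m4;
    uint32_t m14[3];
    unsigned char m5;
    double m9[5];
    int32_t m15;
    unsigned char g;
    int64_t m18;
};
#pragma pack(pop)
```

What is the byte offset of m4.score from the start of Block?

Record: 0..4  vy  (4B, 4-aligned); 4..8  y  (4B, 4-aligned); 8..9  score  (1B, 1-aligned); 9..12  -- tail padding (3B); sizeof = 12, alignof = 4
0..4  m12  (4B, 2-aligned)
4..8  e  (4B, 2-aligned)
8..20  m4  (12B, 2-aligned)
within Record: score at 8
8 + 8 = 16

16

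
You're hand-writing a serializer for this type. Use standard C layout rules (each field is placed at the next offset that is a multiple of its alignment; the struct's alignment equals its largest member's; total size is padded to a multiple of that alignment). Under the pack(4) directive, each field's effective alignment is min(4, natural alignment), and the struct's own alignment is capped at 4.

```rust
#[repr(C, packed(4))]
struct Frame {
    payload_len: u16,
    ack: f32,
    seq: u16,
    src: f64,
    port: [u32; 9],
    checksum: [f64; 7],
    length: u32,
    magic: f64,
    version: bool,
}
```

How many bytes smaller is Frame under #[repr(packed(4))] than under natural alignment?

natural layout:
  payload_len at 0 (size 2, align 2) → ends 2
  pad 2 to align 4 for ack
  ack at 4 (size 4, align 4) → ends 8
  seq at 8 (size 2, align 2) → ends 10
  pad 6 to align 8 for src
  src at 16 (size 8, align 8) → ends 24
  port at 24 (size 36, align 4) → ends 60
  pad 4 to align 8 for checksum
  checksum at 64 (size 56, align 8) → ends 120
  length at 120 (size 4, align 4) → ends 124
  pad 4 to align 8 for magic
  magic at 128 (size 8, align 8) → ends 136
  version at 136 (size 1, align 1) → ends 137
  tail pad 7 to reach multiple of 8
  total 144 bytes, alignment 8
packed(4) layout:
  payload_len at 0 (size 2, align 2) → ends 2
  pad 2 to align 4 for ack
  ack at 4 (size 4, align 4) → ends 8
  seq at 8 (size 2, align 2) → ends 10
  pad 2 to align 4 for src
  src at 12 (size 8, align 4) → ends 20
  port at 20 (size 36, align 4) → ends 56
  checksum at 56 (size 56, align 4) → ends 112
  length at 112 (size 4, align 4) → ends 116
  magic at 116 (size 8, align 4) → ends 124
  version at 124 (size 1, align 1) → ends 125
  tail pad 3 to reach multiple of 4
  total 128 bytes, alignment 4
144 − 128 = 16

16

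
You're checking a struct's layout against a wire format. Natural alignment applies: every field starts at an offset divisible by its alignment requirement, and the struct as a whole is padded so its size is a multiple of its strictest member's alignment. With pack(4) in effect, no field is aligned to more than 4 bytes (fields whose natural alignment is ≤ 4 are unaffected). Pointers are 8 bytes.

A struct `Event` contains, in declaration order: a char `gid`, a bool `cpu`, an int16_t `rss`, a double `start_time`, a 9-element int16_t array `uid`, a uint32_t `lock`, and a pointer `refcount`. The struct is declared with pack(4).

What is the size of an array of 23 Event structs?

gid at 0 (size 1, align 1) → ends 1
cpu at 1 (size 1, align 1) → ends 2
rss at 2 (size 2, align 2) → ends 4
start_time at 4 (size 8, align 4) → ends 12
uid at 12 (size 18, align 2) → ends 30
pad 2 to align 4 for lock
lock at 32 (size 4, align 4) → ends 36
refcount at 36 (size 8, align 4) → ends 44
total 44 bytes, alignment 4
array of 23: 23 × 44 = 1012

1012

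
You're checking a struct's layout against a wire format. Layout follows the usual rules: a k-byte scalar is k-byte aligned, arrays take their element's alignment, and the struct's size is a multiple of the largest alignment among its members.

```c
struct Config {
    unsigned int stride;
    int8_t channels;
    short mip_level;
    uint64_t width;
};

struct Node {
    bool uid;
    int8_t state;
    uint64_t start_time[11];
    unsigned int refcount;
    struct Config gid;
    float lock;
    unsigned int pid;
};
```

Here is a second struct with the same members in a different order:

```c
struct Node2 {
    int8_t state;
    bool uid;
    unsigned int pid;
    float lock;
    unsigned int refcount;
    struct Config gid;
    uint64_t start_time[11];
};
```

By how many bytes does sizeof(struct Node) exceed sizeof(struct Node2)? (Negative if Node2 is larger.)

Config: 0..4  stride  (4B, 4-aligned); 4..5  channels  (1B, 1-aligned); 5..6  -- padding (1B); 6..8  mip_level  (2B, 2-aligned); 8..16  width  (8B, 8-aligned); sizeof = 16, alignof = 8
0..1  uid  (1B, 1-aligned)
1..2  state  (1B, 1-aligned)
2..8  -- padding (6B)
8..96  start_time  (88B, 8-aligned)
96..100  refcount  (4B, 4-aligned)
100..104  -- padding (4B)
104..120  gid  (16B, 8-aligned)
120..124  lock  (4B, 4-aligned)
124..128  pid  (4B, 4-aligned)
sizeof = 128, alignof = 8
— Node2 —
0..1  state  (1B, 1-aligned)
1..2  uid  (1B, 1-aligned)
2..4  -- padding (2B)
4..8  pid  (4B, 4-aligned)
8..12  lock  (4B, 4-aligned)
12..16  refcount  (4B, 4-aligned)
16..32  gid  (16B, 8-aligned)
32..120  start_time  (88B, 8-aligned)
sizeof = 120, alignof = 8
128 − 120 = 8

8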